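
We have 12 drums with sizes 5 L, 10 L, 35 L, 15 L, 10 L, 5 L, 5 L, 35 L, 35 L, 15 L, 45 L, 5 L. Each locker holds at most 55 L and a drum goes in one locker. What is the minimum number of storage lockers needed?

Total = 45 + 35 + 35 + 35 + 15 + 15 + 10 + 10 + 5 + 5 + 5 + 5 = 220 L.
Lower bound: ⌈220/55⌉ = 4 storage lockers.
A packing using 4 storage lockers:
  locker 1: 45 + 10 = 55
  locker 2: 35 + 15 + 5 = 55
  locker 3: 35 + 15 + 5 = 55
  locker 4: 35 + 10 + 5 + 5 = 55
This matches the lower bound, so 4 is optimal.

4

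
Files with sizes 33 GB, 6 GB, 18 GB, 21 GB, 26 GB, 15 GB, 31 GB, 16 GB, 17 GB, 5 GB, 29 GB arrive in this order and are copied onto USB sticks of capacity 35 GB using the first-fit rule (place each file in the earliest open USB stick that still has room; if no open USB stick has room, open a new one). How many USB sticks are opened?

8

  33 → USB stick 1 (new)  [load 33/35]
  6 → USB stick 2 (new)  [load 6/35]
  18 → USB stick 2  [load 24/35]
  21 → USB stick 3 (new)  [load 21/35]
  26 → USB stick 4 (new)  [load 26/35]
  15 → USB stick 5 (new)  [load 15/35]
  31 → USB stick 6 (new)  [load 31/35]
  16 → USB stick 5  [load 31/35]
  17 → USB stick 7 (new)  [load 17/35]
  5 → USB stick 2  [load 29/35]
  29 → USB stick 8 (new)  [load 29/35]
8 USB sticks opened.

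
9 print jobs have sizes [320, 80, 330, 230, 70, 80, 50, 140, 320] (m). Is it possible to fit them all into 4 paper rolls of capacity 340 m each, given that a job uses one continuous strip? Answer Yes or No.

No

Total = 1620 m; ⌈1620/340⌉ = 5.
At least 5 paper rolls are required, but only 4 are allowed.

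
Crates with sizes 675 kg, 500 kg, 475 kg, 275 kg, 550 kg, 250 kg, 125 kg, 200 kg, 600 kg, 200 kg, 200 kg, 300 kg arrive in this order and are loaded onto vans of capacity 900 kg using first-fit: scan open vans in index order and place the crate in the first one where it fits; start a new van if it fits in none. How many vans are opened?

  675 → van 1 (new)  [load 675/900]
  500 → van 2 (new)  [load 500/900]
  475 → van 3 (new)  [load 475/900]
  275 → van 2  [load 775/900]
  550 → van 4 (new)  [load 550/900]
  250 → van 3  [load 725/900]
  125 → van 1  [load 800/900]
  200 → van 4  [load 750/900]
  600 → van 5 (new)  [load 600/900]
  200 → van 5  [load 800/900]
  200 → van 6 (new)  [load 200/900]
  300 → van 6  [load 500/900]
6 vans opened.

6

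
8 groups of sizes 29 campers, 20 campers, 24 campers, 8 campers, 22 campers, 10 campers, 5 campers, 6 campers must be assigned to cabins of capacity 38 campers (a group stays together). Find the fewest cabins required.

4

Total = 29 + 24 + 22 + 20 + 10 + 8 + 6 + 5 = 124 campers.
Lower bound: ⌈124/38⌉ = 4 cabins.
A packing using 4 cabins:
  cabin 1: 29 + 8 = 37
  cabin 2: 24 + 10 = 34
  cabin 3: 22 + 6 + 5 = 33
  cabin 4: 20 = 20
This matches the lower bound, so 4 is optimal.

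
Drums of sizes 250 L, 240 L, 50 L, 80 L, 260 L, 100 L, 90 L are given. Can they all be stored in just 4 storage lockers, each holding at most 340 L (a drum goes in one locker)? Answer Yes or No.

Yes

A valid assignment using 4 storage lockers:
  locker 1: 260 + 80 = 340
  locker 2: 250 + 90 = 340
  locker 3: 240 + 100 = 340
  locker 4: 50 = 50
Every load is within 340 L, so 4 storage lockers suffice.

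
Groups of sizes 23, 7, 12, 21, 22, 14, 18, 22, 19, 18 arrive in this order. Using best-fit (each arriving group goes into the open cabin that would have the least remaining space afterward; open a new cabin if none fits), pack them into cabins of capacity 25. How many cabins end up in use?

  23 → cabin 1 (new)  [load 23/25]
  7 → cabin 2 (new)  [load 7/25]
  12 → cabin 2  [load 19/25]
  21 → cabin 3 (new)  [load 21/25]
  22 → cabin 4 (new)  [load 22/25]
  14 → cabin 5 (new)  [load 14/25]
  18 → cabin 6 (new)  [load 18/25]
  22 → cabin 7 (new)  [load 22/25]
  19 → cabin 8 (new)  [load 19/25]
  18 → cabin 9 (new)  [load 18/25]
9 cabins opened.

9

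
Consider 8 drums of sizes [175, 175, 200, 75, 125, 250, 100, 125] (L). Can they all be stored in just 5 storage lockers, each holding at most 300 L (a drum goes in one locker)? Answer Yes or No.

Yes

A valid assignment using 5 storage lockers:
  locker 1: 250 = 250
  locker 2: 200 + 100 = 300
  locker 3: 175 + 125 = 300
  locker 4: 175 + 125 = 300
  locker 5: 75 = 75
Every load is within 300 L, so 5 storage lockers suffice.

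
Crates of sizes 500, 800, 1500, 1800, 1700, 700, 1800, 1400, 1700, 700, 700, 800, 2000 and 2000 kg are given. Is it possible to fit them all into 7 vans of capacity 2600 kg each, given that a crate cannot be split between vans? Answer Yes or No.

Total = 18100 kg; ⌈18100/2600⌉ = 7.
8 crates each exceed half the capacity and cannot share a van, forcing at least 8 vans.
At least 8 vans are required, but only 7 are allowed.

No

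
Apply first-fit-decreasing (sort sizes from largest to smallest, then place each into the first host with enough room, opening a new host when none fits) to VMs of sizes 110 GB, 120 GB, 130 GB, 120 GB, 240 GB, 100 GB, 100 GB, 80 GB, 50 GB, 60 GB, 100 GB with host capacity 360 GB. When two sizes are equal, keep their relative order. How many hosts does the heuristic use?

4

Sorted descending: 240, 130, 120, 120, 110, 100, 100, 100, 80, 60, 50.
  240 → host 1 (new)  [load 240/360]
  130 → host 2 (new)  [load 130/360]
  120 → host 1  [load 360/360]
  120 → host 2  [load 250/360]
  110 → host 2  [load 360/360]
  100 → host 3 (new)  [load 100/360]
  100 → host 3  [load 200/360]
  100 → host 3  [load 300/360]
  80 → host 4 (new)  [load 80/360]
  60 → host 3  [load 360/360]
  50 → host 4  [load 130/360]
4 hosts opened.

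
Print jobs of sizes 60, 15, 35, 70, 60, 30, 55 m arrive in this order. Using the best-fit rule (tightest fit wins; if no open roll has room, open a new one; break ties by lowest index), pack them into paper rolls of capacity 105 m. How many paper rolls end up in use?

4

  60 → roll 1 (new)  [load 60/105]
  15 → roll 1  [load 75/105]
  35 → roll 2 (new)  [load 35/105]
  70 → roll 2  [load 105/105]
  60 → roll 3 (new)  [load 60/105]
  30 → roll 1  [load 105/105]
  55 → roll 4 (new)  [load 55/105]
4 paper rolls opened.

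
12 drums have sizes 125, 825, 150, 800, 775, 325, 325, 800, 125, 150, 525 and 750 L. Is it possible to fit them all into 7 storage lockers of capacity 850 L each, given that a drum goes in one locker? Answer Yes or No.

No

Total = 5675 L; ⌈5675/850⌉ = 7.
The bound of 7 does not rule out 7, but exhaustive search shows no assignment into 7 storage lockers of capacity 850 L exists — the minimum is 8.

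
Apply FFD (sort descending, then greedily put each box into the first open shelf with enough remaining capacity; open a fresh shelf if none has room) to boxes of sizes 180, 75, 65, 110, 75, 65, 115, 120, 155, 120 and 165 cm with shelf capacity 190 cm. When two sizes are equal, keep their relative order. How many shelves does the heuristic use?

7

Sorted descending: 180, 165, 155, 120, 120, 115, 110, 75, 75, 65, 65.
  180 → shelf 1 (new)  [load 180/190]
  165 → shelf 2 (new)  [load 165/190]
  155 → shelf 3 (new)  [load 155/190]
  120 → shelf 4 (new)  [load 120/190]
  120 → shelf 5 (new)  [load 120/190]
  115 → shelf 6 (new)  [load 115/190]
  110 → shelf 7 (new)  [load 110/190]
  75 → shelf 6  [load 190/190]
  75 → shelf 7  [load 185/190]
  65 → shelf 4  [load 185/190]
  65 → shelf 5  [load 185/190]
7 shelves opened.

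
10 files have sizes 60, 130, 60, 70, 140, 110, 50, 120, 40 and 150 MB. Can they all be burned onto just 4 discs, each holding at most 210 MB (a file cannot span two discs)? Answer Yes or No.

No

Total = 930 MB; ⌈930/210⌉ = 5.
At least 5 discs are required, but only 4 are allowed.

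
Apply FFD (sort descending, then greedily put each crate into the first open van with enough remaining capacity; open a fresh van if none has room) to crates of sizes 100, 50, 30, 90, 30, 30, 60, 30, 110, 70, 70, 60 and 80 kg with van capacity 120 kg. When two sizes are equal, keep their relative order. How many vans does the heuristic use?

Sorted descending: 110, 100, 90, 80, 70, 70, 60, 60, 50, 30, 30, 30, 30.
  110 → van 1 (new)  [load 110/120]
  100 → van 2 (new)  [load 100/120]
  90 → van 3 (new)  [load 90/120]
  80 → van 4 (new)  [load 80/120]
  70 → van 5 (new)  [load 70/120]
  70 → van 6 (new)  [load 70/120]
  60 → van 7 (new)  [load 60/120]
  60 → van 7  [load 120/120]
  50 → van 5  [load 120/120]
  30 → van 3  [load 120/120]
  30 → van 4  [load 110/120]
  30 → van 6  [load 100/120]
  30 → van 8 (new)  [load 30/120]
8 vans opened.

8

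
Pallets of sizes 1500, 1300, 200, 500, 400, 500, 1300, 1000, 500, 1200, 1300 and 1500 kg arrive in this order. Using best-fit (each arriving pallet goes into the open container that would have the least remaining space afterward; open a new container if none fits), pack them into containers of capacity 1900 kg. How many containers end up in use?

7

  1500 → container 1 (new)  [load 1500/1900]
  1300 → container 2 (new)  [load 1300/1900]
  200 → container 1  [load 1700/1900]
  500 → container 2  [load 1800/1900]
  400 → container 3 (new)  [load 400/1900]
  500 → container 3  [load 900/1900]
  1300 → container 4 (new)  [load 1300/1900]
  1000 → container 3  [load 1900/1900]
  500 → container 4  [load 1800/1900]
  1200 → container 5 (new)  [load 1200/1900]
  1300 → container 6 (new)  [load 1300/1900]
  1500 → container 7 (new)  [load 1500/1900]
7 containers opened.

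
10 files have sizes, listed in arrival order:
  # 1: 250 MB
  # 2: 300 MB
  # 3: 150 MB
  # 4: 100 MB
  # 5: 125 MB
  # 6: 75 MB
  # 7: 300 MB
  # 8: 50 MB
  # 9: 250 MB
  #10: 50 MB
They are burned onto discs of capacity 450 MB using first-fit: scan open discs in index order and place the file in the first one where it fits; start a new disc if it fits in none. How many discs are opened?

4

  250 → disc 1 (new)  [load 250/450]
  300 → disc 2 (new)  [load 300/450]
  150 → disc 1  [load 400/450]
  100 → disc 2  [load 400/450]
  125 → disc 3 (new)  [load 125/450]
  75 → disc 3  [load 200/450]
  300 → disc 4 (new)  [load 300/450]
  50 → disc 1  [load 450/450]
  250 → disc 3  [load 450/450]
  50 → disc 2  [load 450/450]
4 discs opened.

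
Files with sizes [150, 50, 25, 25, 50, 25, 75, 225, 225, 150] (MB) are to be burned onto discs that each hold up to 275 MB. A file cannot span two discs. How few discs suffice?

Total = 225 + 225 + 150 + 150 + 75 + 50 + 50 + 25 + 25 + 25 = 1000 MB.
Lower bound: ⌈1000/275⌉ = 4 discs.
A packing using 4 discs:
  disc 1: 225 + 50 = 275
  disc 2: 225 + 50 = 275
  disc 3: 150 + 75 + 25 + 25 = 275
  disc 4: 150 + 25 = 175
This matches the lower bound, so 4 is optimal.

4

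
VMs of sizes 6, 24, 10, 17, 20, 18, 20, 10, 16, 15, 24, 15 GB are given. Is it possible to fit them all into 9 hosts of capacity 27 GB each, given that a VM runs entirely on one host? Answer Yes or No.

A valid assignment using 9 hosts:
  host 1: 24 = 24
  host 2: 24 = 24
  host 3: 20 + 6 = 26
  host 4: 20 = 20
  host 5: 18 = 18
  host 6: 17 + 10 = 27
  host 7: 16 + 10 = 26
  host 8: 15 = 15
  host 9: 15 = 15
Every load is within 27 GB, so 9 hosts suffice.

Yes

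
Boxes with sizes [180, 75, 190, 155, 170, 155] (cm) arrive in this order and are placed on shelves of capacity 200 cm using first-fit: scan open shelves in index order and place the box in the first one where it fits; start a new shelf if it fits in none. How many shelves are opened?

  180 → shelf 1 (new)  [load 180/200]
  75 → shelf 2 (new)  [load 75/200]
  190 → shelf 3 (new)  [load 190/200]
  155 → shelf 4 (new)  [load 155/200]
  170 → shelf 5 (new)  [load 170/200]
  155 → shelf 6 (new)  [load 155/200]
6 shelves opened.

6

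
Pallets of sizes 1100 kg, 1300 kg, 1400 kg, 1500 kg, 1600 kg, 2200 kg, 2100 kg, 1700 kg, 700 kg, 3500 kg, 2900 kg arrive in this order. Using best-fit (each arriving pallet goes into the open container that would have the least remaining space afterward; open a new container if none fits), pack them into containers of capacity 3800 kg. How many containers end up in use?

  1100 → container 1 (new)  [load 1100/3800]
  1300 → container 1  [load 2400/3800]
  1400 → container 1  [load 3800/3800]
  1500 → container 2 (new)  [load 1500/3800]
  1600 → container 2  [load 3100/3800]
  2200 → container 3 (new)  [load 2200/3800]
  2100 → container 4 (new)  [load 2100/3800]
  1700 → container 4  [load 3800/3800]
  700 → container 2  [load 3800/3800]
  3500 → container 5 (new)  [load 3500/3800]
  2900 → container 6 (new)  [load 2900/3800]
6 containers opened.

6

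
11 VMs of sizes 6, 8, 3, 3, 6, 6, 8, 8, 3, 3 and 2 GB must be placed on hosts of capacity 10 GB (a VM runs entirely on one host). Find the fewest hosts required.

7

Total = 8 + 8 + 8 + 6 + 6 + 6 + 3 + 3 + 3 + 3 + 2 = 56 GB.
Lower bound: ⌈56/10⌉ = 6 hosts.
A packing using 7 hosts:
  host 1: 8 + 2 = 10
  host 2: 8 = 8
  host 3: 8 = 8
  host 4: 6 + 3 = 9
  host 5: 6 + 3 = 9
  host 6: 6 + 3 = 9
  host 7: 3 = 3
No arrangement into 6 hosts stays within capacity, so 7 is optimal.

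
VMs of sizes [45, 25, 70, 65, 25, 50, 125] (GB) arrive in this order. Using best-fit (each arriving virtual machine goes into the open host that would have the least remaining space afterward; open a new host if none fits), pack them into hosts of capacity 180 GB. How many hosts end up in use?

3

  45 → host 1 (new)  [load 45/180]
  25 → host 1  [load 70/180]
  70 → host 1  [load 140/180]
  65 → host 2 (new)  [load 65/180]
  25 → host 1  [load 165/180]
  50 → host 2  [load 115/180]
  125 → host 3 (new)  [load 125/180]
3 hosts opened.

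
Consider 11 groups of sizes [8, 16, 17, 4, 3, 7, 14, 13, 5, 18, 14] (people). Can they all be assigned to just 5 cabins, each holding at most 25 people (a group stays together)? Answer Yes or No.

Total = 119 people; ⌈119/25⌉ = 5.
6 groups each exceed half the capacity and cannot share a cabin, forcing at least 6 cabins.
At least 6 cabins are required, but only 5 are allowed.

No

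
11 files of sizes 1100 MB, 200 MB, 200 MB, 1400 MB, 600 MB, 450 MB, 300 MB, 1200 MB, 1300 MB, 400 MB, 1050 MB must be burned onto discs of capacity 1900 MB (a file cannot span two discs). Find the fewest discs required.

Total = 1400 + 1300 + 1200 + 1100 + 1050 + 600 + 450 + 400 + 300 + 200 + 200 = 8200 MB.
Lower bound: ⌈8200/1900⌉ = 5 discs.
A packing using 5 discs:
  disc 1: 1400 + 450 = 1850
  disc 2: 1300 + 600 = 1900
  disc 3: 1200 + 400 + 300 = 1900
  disc 4: 1100 + 200 + 200 = 1500
  disc 5: 1050 = 1050
This matches the lower bound, so 5 is optimal.

5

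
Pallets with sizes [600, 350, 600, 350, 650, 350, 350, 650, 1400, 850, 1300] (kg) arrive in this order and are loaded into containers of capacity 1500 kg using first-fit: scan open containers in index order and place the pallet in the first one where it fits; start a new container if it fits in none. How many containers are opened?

6

  600 → container 1 (new)  [load 600/1500]
  350 → container 1  [load 950/1500]
  600 → container 2 (new)  [load 600/1500]
  350 → container 1  [load 1300/1500]
  650 → container 2  [load 1250/1500]
  350 → container 3 (new)  [load 350/1500]
  350 → container 3  [load 700/1500]
  650 → container 3  [load 1350/1500]
  1400 → container 4 (new)  [load 1400/1500]
  850 → container 5 (new)  [load 850/1500]
  1300 → container 6 (new)  [load 1300/1500]
6 containers opened.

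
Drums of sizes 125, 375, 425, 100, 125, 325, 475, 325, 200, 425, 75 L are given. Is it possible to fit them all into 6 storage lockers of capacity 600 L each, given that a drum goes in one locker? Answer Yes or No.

A valid assignment using 6 storage lockers:
  locker 1: 475 + 125 = 600
  locker 2: 425 + 125 = 550
  locker 3: 425 + 100 + 75 = 600
  locker 4: 375 + 200 = 575
  locker 5: 325 = 325
  locker 6: 325 = 325
Every load is within 600 L, so 6 storage lockers suffice.

Yes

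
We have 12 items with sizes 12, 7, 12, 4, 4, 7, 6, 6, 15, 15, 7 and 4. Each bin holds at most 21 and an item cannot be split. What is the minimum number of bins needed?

Total = 15 + 15 + 12 + 12 + 7 + 7 + 7 + 6 + 6 + 4 + 4 + 4 = 99.
Lower bound: ⌈99/21⌉ = 5 bins.
A packing using 5 bins:
  bin 1: 15 + 6 = 21
  bin 2: 15 + 6 = 21
  bin 3: 12 + 7 = 19
  bin 4: 12 + 7 = 19
  bin 5: 7 + 4 + 4 + 4 = 19
This matches the lower bound, so 5 is optimal.

5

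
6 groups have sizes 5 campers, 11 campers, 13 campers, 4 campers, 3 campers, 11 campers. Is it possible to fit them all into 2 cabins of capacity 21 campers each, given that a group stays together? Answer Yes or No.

No

Total = 47 campers; ⌈47/21⌉ = 3.
At least 3 cabins are required, but only 2 are allowed.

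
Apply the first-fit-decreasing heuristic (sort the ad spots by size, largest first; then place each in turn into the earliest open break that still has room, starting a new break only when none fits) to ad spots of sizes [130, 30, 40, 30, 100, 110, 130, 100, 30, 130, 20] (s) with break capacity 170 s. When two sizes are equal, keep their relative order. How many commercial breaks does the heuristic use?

6

Sorted descending: 130, 130, 130, 110, 100, 100, 40, 30, 30, 30, 20.
  130 → break 1 (new)  [load 130/170]
  130 → break 2 (new)  [load 130/170]
  130 → break 3 (new)  [load 130/170]
  110 → break 4 (new)  [load 110/170]
  100 → break 5 (new)  [load 100/170]
  100 → break 6 (new)  [load 100/170]
  40 → break 1  [load 170/170]
  30 → break 2  [load 160/170]
  30 → break 3  [load 160/170]
  30 → break 4  [load 140/170]
  20 → break 4  [load 160/170]
6 commercial breaks opened.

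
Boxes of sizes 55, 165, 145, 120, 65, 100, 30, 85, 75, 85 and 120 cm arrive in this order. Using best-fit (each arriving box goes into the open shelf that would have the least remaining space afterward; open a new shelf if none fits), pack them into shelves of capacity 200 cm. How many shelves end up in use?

  55 → shelf 1 (new)  [load 55/200]
  165 → shelf 2 (new)  [load 165/200]
  145 → shelf 1  [load 200/200]
  120 → shelf 3 (new)  [load 120/200]
  65 → shelf 3  [load 185/200]
  100 → shelf 4 (new)  [load 100/200]
  30 → shelf 2  [load 195/200]
  85 → shelf 4  [load 185/200]
  75 → shelf 5 (new)  [load 75/200]
  85 → shelf 5  [load 160/200]
  120 → shelf 6 (new)  [load 120/200]
6 shelves opened.

6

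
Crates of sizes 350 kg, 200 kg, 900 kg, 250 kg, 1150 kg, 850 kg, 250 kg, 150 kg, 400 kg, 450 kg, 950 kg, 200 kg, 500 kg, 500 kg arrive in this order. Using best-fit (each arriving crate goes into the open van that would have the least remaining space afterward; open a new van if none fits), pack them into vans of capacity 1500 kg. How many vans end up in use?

5

  350 → van 1 (new)  [load 350/1500]
  200 → van 1  [load 550/1500]
  900 → van 1  [load 1450/1500]
  250 → van 2 (new)  [load 250/1500]
  1150 → van 2  [load 1400/1500]
  850 → van 3 (new)  [load 850/1500]
  250 → van 3  [load 1100/1500]
  150 → van 3  [load 1250/1500]
  400 → van 4 (new)  [load 400/1500]
  450 → van 4  [load 850/1500]
  950 → van 5 (new)  [load 950/1500]
  200 → van 3  [load 1450/1500]
  500 → van 5  [load 1450/1500]
  500 → van 4  [load 1350/1500]
5 vans opened.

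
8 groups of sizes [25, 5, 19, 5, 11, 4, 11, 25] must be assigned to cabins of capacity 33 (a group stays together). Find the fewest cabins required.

4

Total = 25 + 25 + 19 + 11 + 11 + 5 + 5 + 4 = 105.
Lower bound: ⌈105/33⌉ = 4 cabins.
A packing using 4 cabins:
  cabin 1: 25 + 5 = 30
  cabin 2: 25 + 5 = 30
  cabin 3: 19 + 11 = 30
  cabin 4: 11 + 4 = 15
This matches the lower bound, so 4 is optimal.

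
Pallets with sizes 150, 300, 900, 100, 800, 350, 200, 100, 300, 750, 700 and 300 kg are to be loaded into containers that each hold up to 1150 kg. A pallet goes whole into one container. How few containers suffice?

Total = 900 + 800 + 750 + 700 + 350 + 300 + 300 + 300 + 200 + 150 + 100 + 100 = 4950 kg.
Lower bound: ⌈4950/1150⌉ = 5 containers.
A packing using 5 containers:
  container 1: 900 + 200 = 1100
  container 2: 800 + 350 = 1150
  container 3: 750 + 300 + 100 = 1150
  container 4: 700 + 300 + 150 = 1150
  container 5: 300 + 100 = 400
This matches the lower bound, so 5 is optimal.

5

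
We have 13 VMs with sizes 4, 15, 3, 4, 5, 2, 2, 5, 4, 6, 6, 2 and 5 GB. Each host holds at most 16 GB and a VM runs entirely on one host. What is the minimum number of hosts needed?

4

Total = 15 + 6 + 6 + 5 + 5 + 5 + 4 + 4 + 4 + 3 + 2 + 2 + 2 = 63 GB.
Lower bound: ⌈63/16⌉ = 4 hosts.
A packing using 4 hosts:
  host 1: 15 = 15
  host 2: 6 + 6 + 4 = 16
  host 3: 5 + 5 + 4 + 2 = 16
  host 4: 5 + 4 + 3 + 2 + 2 = 16
This matches the lower bound, so 4 is optimal.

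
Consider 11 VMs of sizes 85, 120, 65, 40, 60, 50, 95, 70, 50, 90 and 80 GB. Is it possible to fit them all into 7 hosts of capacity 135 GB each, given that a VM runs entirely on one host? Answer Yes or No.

A valid assignment using 7 hosts:
  host 1: 120 = 120
  host 2: 95 + 40 = 135
  host 3: 90 = 90
  host 4: 85 + 50 = 135
  host 5: 80 + 50 = 130
  host 6: 70 + 65 = 135
  host 7: 60 = 60
Every load is within 135 GB, so 7 hosts suffice.

Yes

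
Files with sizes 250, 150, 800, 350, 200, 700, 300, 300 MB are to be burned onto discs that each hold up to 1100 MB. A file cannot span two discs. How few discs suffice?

Total = 800 + 700 + 350 + 300 + 300 + 250 + 200 + 150 = 3050 MB.
Lower bound: ⌈3050/1100⌉ = 3 discs.
A packing using 3 discs:
  disc 1: 800 + 300 = 1100
  disc 2: 700 + 350 = 1050
  disc 3: 300 + 250 + 200 + 150 = 900
This matches the lower bound, so 3 is optimal.

3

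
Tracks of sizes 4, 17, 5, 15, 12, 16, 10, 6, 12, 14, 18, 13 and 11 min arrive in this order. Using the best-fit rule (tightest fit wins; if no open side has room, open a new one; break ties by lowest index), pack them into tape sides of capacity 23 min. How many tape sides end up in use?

8

  4 → side 1 (new)  [load 4/23]
  17 → side 1  [load 21/23]
  5 → side 2 (new)  [load 5/23]
  15 → side 2  [load 20/23]
  12 → side 3 (new)  [load 12/23]
  16 → side 4 (new)  [load 16/23]
  10 → side 3  [load 22/23]
  6 → side 4  [load 22/23]
  12 → side 5 (new)  [load 12/23]
  14 → side 6 (new)  [load 14/23]
  18 → side 7 (new)  [load 18/23]
  13 → side 8 (new)  [load 13/23]
  11 → side 5  [load 23/23]
8 tape sides opened.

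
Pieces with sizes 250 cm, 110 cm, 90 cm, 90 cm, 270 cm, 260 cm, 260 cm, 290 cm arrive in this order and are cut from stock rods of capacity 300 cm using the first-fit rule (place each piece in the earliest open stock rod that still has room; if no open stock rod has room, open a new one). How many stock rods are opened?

6

  250 → stock rod 1 (new)  [load 250/300]
  110 → stock rod 2 (new)  [load 110/300]
  90 → stock rod 2  [load 200/300]
  90 → stock rod 2  [load 290/300]
  270 → stock rod 3 (new)  [load 270/300]
  260 → stock rod 4 (new)  [load 260/300]
  260 → stock rod 5 (new)  [load 260/300]
  290 → stock rod 6 (new)  [load 290/300]
6 stock rods opened.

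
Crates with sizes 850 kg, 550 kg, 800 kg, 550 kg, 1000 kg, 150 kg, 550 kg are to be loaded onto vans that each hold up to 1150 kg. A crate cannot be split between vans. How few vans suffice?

Total = 1000 + 850 + 800 + 550 + 550 + 550 + 150 = 4450 kg.
Lower bound: ⌈4450/1150⌉ = 4 vans.
A packing using 5 vans:
  van 1: 1000 + 150 = 1150
  van 2: 850 = 850
  van 3: 800 = 800
  van 4: 550 + 550 = 1100
  van 5: 550 = 550
No arrangement into 4 vans stays within capacity, so 5 is optimal.

5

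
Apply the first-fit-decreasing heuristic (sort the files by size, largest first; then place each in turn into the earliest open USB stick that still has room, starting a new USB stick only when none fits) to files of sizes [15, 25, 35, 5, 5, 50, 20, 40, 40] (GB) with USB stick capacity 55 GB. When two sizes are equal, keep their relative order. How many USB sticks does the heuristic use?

5

Sorted descending: 50, 40, 40, 35, 25, 20, 15, 5, 5.
  50 → USB stick 1 (new)  [load 50/55]
  40 → USB stick 2 (new)  [load 40/55]
  40 → USB stick 3 (new)  [load 40/55]
  35 → USB stick 4 (new)  [load 35/55]
  25 → USB stick 5 (new)  [load 25/55]
  20 → USB stick 4  [load 55/55]
  15 → USB stick 2  [load 55/55]
  5 → USB stick 1  [load 55/55]
  5 → USB stick 3  [load 45/55]
5 USB sticks opened.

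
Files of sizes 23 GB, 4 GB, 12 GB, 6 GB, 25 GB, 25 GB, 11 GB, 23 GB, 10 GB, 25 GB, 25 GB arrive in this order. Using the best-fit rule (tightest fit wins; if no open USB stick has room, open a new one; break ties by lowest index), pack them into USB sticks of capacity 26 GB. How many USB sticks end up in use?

  23 → USB stick 1 (new)  [load 23/26]
  4 → USB stick 2 (new)  [load 4/26]
  12 → USB stick 2  [load 16/26]
  6 → USB stick 2  [load 22/26]
  25 → USB stick 3 (new)  [load 25/26]
  25 → USB stick 4 (new)  [load 25/26]
  11 → USB stick 5 (new)  [load 11/26]
  23 → USB stick 6 (new)  [load 23/26]
  10 → USB stick 5  [load 21/26]
  25 → USB stick 7 (new)  [load 25/26]
  25 → USB stick 8 (new)  [load 25/26]
8 USB sticks opened.

8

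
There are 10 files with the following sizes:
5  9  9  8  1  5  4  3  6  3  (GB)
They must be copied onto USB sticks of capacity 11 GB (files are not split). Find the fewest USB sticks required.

6

Total = 9 + 9 + 8 + 6 + 5 + 5 + 4 + 3 + 3 + 1 = 53 GB.
Lower bound: ⌈53/11⌉ = 5 USB sticks.
A packing using 6 USB sticks:
  USB stick 1: 9 + 1 = 10
  USB stick 2: 9 = 9
  USB stick 3: 8 + 3 = 11
  USB stick 4: 6 + 5 = 11
  USB stick 5: 5 + 4 = 9
  USB stick 6: 3 = 3
No arrangement into 5 USB sticks stays within capacity, so 6 is optimal.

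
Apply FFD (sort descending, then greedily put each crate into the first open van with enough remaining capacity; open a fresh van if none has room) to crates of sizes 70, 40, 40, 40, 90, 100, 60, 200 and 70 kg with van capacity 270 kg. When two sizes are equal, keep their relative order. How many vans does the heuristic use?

3

Sorted descending: 200, 100, 90, 70, 70, 60, 40, 40, 40.
  200 → van 1 (new)  [load 200/270]
  100 → van 2 (new)  [load 100/270]
  90 → van 2  [load 190/270]
  70 → van 1  [load 270/270]
  70 → van 2  [load 260/270]
  60 → van 3 (new)  [load 60/270]
  40 → van 3  [load 100/270]
  40 → van 3  [load 140/270]
  40 → van 3  [load 180/270]
3 vans opened.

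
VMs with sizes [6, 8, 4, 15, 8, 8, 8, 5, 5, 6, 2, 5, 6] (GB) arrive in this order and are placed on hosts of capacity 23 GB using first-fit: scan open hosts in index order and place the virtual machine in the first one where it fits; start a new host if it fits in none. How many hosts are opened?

  6 → host 1 (new)  [load 6/23]
  8 → host 1  [load 14/23]
  4 → host 1  [load 18/23]
  15 → host 2 (new)  [load 15/23]
  8 → host 2  [load 23/23]
  8 → host 3 (new)  [load 8/23]
  8 → host 3  [load 16/23]
  5 → host 1  [load 23/23]
  5 → host 3  [load 21/23]
  6 → host 4 (new)  [load 6/23]
  2 → host 3  [load 23/23]
  5 → host 4  [load 11/23]
  6 → host 4  [load 17/23]
4 hosts opened.

4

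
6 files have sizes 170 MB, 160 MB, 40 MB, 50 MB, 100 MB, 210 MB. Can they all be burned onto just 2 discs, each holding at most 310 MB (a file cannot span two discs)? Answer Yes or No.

Total = 730 MB; ⌈730/310⌉ = 3.
At least 3 discs are required, but only 2 are allowed.

No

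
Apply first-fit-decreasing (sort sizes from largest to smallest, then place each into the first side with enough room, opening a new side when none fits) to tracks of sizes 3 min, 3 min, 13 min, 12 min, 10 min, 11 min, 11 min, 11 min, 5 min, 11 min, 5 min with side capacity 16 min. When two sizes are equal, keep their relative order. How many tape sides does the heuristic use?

7

Sorted descending: 13, 12, 11, 11, 11, 11, 10, 5, 5, 3, 3.
  13 → side 1 (new)  [load 13/16]
  12 → side 2 (new)  [load 12/16]
  11 → side 3 (new)  [load 11/16]
  11 → side 4 (new)  [load 11/16]
  11 → side 5 (new)  [load 11/16]
  11 → side 6 (new)  [load 11/16]
  10 → side 7 (new)  [load 10/16]
  5 → side 3  [load 16/16]
  5 → side 4  [load 16/16]
  3 → side 1  [load 16/16]
  3 → side 2  [load 15/16]
7 tape sides opened.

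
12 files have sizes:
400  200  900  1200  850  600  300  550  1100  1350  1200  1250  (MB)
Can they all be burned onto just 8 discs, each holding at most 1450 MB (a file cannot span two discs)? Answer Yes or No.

Yes

A valid assignment using 8 discs:
  disc 1: 1350 = 1350
  disc 2: 1250 + 200 = 1450
  disc 3: 1200 = 1200
  disc 4: 1200 = 1200
  disc 5: 1100 + 300 = 1400
  disc 6: 900 + 550 = 1450
  disc 7: 850 + 600 = 1450
  disc 8: 400 = 400
Every load is within 1450 MB, so 8 discs suffice.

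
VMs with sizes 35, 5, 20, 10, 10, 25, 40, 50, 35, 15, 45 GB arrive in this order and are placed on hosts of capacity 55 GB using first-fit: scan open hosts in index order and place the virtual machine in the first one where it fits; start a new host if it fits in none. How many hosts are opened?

6

  35 → host 1 (new)  [load 35/55]
  5 → host 1  [load 40/55]
  20 → host 2 (new)  [load 20/55]
  10 → host 1  [load 50/55]
  10 → host 2  [load 30/55]
  25 → host 2  [load 55/55]
  40 → host 3 (new)  [load 40/55]
  50 → host 4 (new)  [load 50/55]
  35 → host 5 (new)  [load 35/55]
  15 → host 3  [load 55/55]
  45 → host 6 (new)  [load 45/55]
6 hosts opened.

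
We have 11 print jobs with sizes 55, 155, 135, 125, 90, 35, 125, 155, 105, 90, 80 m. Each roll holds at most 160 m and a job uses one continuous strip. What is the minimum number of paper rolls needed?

Total = 155 + 155 + 135 + 125 + 125 + 105 + 90 + 90 + 80 + 55 + 35 = 1150 m.
Lower bound: ⌈1150/160⌉ = 8 paper rolls.
A packing using 9 paper rolls:
  roll 1: 155 = 155
  roll 2: 155 = 155
  roll 3: 135 = 135
  roll 4: 125 + 35 = 160
  roll 5: 125 = 125
  roll 6: 105 + 55 = 160
  roll 7: 90 = 90
  roll 8: 90 = 90
  roll 9: 80 = 80
No arrangement into 8 paper rolls stays within capacity, so 9 is optimal.

9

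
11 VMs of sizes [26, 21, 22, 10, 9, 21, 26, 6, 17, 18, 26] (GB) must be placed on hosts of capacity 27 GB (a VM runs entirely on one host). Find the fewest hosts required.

Total = 26 + 26 + 26 + 22 + 21 + 21 + 18 + 17 + 10 + 9 + 6 = 202 GB.
Lower bound: ⌈202/27⌉ = 8 hosts.
A packing using 8 hosts:
  host 1: 26 = 26
  host 2: 26 = 26
  host 3: 26 = 26
  host 4: 22 = 22
  host 5: 21 + 6 = 27
  host 6: 21 = 21
  host 7: 18 + 9 = 27
  host 8: 17 + 10 = 27
This matches the lower bound, so 8 is optimal.

8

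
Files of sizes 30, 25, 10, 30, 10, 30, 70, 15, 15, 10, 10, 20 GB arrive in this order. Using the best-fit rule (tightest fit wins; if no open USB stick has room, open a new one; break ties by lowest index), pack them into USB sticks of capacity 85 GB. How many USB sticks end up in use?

4

  30 → USB stick 1 (new)  [load 30/85]
  25 → USB stick 1  [load 55/85]
  10 → USB stick 1  [load 65/85]
  30 → USB stick 2 (new)  [load 30/85]
  10 → USB stick 1  [load 75/85]
  30 → USB stick 2  [load 60/85]
  70 → USB stick 3 (new)  [load 70/85]
  15 → USB stick 3  [load 85/85]
  15 → USB stick 2  [load 75/85]
  10 → USB stick 1  [load 85/85]
  10 → USB stick 2  [load 85/85]
  20 → USB stick 4 (new)  [load 20/85]
4 USB sticks opened.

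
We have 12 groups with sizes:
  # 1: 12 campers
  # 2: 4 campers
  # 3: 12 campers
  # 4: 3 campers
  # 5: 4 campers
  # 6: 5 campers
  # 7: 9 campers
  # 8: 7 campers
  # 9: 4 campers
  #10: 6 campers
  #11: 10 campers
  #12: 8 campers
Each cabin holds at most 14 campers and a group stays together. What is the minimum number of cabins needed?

7

Total = 12 + 12 + 10 + 9 + 8 + 7 + 6 + 5 + 4 + 4 + 4 + 3 = 84 campers.
Lower bound: ⌈84/14⌉ = 6 cabins.
A packing using 7 cabins:
  cabin 1: 12 = 12
  cabin 2: 12 = 12
  cabin 3: 10 + 4 = 14
  cabin 4: 9 + 5 = 14
  cabin 5: 8 + 6 = 14
  cabin 6: 7 + 4 + 3 = 14
  cabin 7: 4 = 4
No arrangement into 6 cabins stays within capacity, so 7 is optimal.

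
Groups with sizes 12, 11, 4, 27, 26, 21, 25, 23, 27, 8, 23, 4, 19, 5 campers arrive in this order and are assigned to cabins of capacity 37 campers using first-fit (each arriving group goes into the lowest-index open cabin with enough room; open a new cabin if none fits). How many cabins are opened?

9

  12 → cabin 1 (new)  [load 12/37]
  11 → cabin 1  [load 23/37]
  4 → cabin 1  [load 27/37]
  27 → cabin 2 (new)  [load 27/37]
  26 → cabin 3 (new)  [load 26/37]
  21 → cabin 4 (new)  [load 21/37]
  25 → cabin 5 (new)  [load 25/37]
  23 → cabin 6 (new)  [load 23/37]
  27 → cabin 7 (new)  [load 27/37]
  8 → cabin 1  [load 35/37]
  23 → cabin 8 (new)  [load 23/37]
  4 → cabin 2  [load 31/37]
  19 → cabin 9 (new)  [load 19/37]
  5 → cabin 2  [load 36/37]
9 cabins opened.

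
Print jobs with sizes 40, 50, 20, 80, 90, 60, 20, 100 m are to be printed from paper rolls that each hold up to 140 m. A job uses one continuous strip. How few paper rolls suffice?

4

Total = 100 + 90 + 80 + 60 + 50 + 40 + 20 + 20 = 460 m.
Lower bound: ⌈460/140⌉ = 4 paper rolls.
A packing using 4 paper rolls:
  roll 1: 100 + 40 = 140
  roll 2: 90 + 50 = 140
  roll 3: 80 + 60 = 140
  roll 4: 20 + 20 = 40
This matches the lower bound, so 4 is optimal.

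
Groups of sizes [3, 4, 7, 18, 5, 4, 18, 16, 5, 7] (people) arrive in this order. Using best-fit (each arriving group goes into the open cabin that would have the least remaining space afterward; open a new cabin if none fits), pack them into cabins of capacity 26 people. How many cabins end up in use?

4

  3 → cabin 1 (new)  [load 3/26]
  4 → cabin 1  [load 7/26]
  7 → cabin 1  [load 14/26]
  18 → cabin 2 (new)  [load 18/26]
  5 → cabin 2  [load 23/26]
  4 → cabin 1  [load 18/26]
  18 → cabin 3 (new)  [load 18/26]
  16 → cabin 4 (new)  [load 16/26]
  5 → cabin 1  [load 23/26]
  7 → cabin 3  [load 25/26]
4 cabins opened.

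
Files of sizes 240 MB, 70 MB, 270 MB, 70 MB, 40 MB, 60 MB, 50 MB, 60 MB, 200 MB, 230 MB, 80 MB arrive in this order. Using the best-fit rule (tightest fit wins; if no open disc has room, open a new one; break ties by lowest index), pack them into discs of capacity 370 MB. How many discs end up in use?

  240 → disc 1 (new)  [load 240/370]
  70 → disc 1  [load 310/370]
  270 → disc 2 (new)  [load 270/370]
  70 → disc 2  [load 340/370]
  40 → disc 1  [load 350/370]
  60 → disc 3 (new)  [load 60/370]
  50 → disc 3  [load 110/370]
  60 → disc 3  [load 170/370]
  200 → disc 3  [load 370/370]
  230 → disc 4 (new)  [load 230/370]
  80 → disc 4  [load 310/370]
4 discs opened.

4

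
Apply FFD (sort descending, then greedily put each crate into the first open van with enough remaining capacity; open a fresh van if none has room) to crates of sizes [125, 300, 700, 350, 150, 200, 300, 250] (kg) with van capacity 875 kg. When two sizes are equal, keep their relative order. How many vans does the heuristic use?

3

Sorted descending: 700, 350, 300, 300, 250, 200, 150, 125.
  700 → van 1 (new)  [load 700/875]
  350 → van 2 (new)  [load 350/875]
  300 → van 2  [load 650/875]
  300 → van 3 (new)  [load 300/875]
  250 → van 3  [load 550/875]
  200 → van 2  [load 850/875]
  150 → van 1  [load 850/875]
  125 → van 3  [load 675/875]
3 vans opened.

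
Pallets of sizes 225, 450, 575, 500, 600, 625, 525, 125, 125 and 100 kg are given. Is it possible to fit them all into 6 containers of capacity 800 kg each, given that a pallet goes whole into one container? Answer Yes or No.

A valid assignment using 6 containers:
  container 1: 625 + 125 = 750
  container 2: 600 + 125 = 725
  container 3: 575 + 225 = 800
  container 4: 525 + 100 = 625
  container 5: 500 = 500
  container 6: 450 = 450
Every load is within 800 kg, so 6 containers suffice.

Yes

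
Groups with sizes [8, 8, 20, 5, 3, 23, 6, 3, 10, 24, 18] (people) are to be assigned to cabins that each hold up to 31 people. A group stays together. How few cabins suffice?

5

Total = 24 + 23 + 20 + 18 + 10 + 8 + 8 + 6 + 5 + 3 + 3 = 128 people.
Lower bound: ⌈128/31⌉ = 5 cabins.
A packing using 5 cabins:
  cabin 1: 24 + 6 = 30
  cabin 2: 23 + 8 = 31
  cabin 3: 20 + 10 = 30
  cabin 4: 18 + 8 + 5 = 31
  cabin 5: 3 + 3 = 6
This matches the lower bound, so 5 is optimal.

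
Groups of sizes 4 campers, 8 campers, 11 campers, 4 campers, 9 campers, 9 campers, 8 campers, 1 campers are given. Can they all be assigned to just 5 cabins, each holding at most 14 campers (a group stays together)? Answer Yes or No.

A valid assignment using 5 cabins:
  cabin 1: 11 + 1 = 12
  cabin 2: 9 + 4 = 13
  cabin 3: 9 + 4 = 13
  cabin 4: 8 = 8
  cabin 5: 8 = 8
Every load is within 14 campers, so 5 cabins suffice.

Yes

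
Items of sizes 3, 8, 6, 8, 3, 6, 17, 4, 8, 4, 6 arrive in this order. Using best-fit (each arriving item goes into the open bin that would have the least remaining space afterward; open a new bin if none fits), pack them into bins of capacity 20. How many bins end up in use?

4

  3 → bin 1 (new)  [load 3/20]
  8 → bin 1  [load 11/20]
  6 → bin 1  [load 17/20]
  8 → bin 2 (new)  [load 8/20]
  3 → bin 1  [load 20/20]
  6 → bin 2  [load 14/20]
  17 → bin 3 (new)  [load 17/20]
  4 → bin 2  [load 18/20]
  8 → bin 4 (new)  [load 8/20]
  4 → bin 4  [load 12/20]
  6 → bin 4  [load 18/20]
4 bins opened.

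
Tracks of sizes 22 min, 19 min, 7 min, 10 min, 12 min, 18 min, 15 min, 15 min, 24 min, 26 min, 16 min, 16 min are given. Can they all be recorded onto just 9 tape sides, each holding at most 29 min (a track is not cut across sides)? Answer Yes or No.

Yes

A valid assignment using 9 tape sides:
  side 1: 26 = 26
  side 2: 24 = 24
  side 3: 22 + 7 = 29
  side 4: 19 + 10 = 29
  side 5: 18 = 18
  side 6: 16 + 12 = 28
  side 7: 16 = 16
  side 8: 15 = 15
  side 9: 15 = 15
Every load is within 29 min, so 9 tape sides suffice.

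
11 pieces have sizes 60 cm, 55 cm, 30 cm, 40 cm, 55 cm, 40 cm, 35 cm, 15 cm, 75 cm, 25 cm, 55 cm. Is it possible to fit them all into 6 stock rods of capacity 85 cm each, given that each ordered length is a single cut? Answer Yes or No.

No

Total = 485 cm; ⌈485/85⌉ = 6.
The bound of 6 does not rule out 6, but exhaustive search shows no assignment into 6 stock rods of capacity 85 cm exists — the minimum is 7.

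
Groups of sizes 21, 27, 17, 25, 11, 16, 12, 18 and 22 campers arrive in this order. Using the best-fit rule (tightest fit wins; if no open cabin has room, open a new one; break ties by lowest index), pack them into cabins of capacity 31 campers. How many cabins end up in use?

7

  21 → cabin 1 (new)  [load 21/31]
  27 → cabin 2 (new)  [load 27/31]
  17 → cabin 3 (new)  [load 17/31]
  25 → cabin 4 (new)  [load 25/31]
  11 → cabin 3  [load 28/31]
  16 → cabin 5 (new)  [load 16/31]
  12 → cabin 5  [load 28/31]
  18 → cabin 6 (new)  [load 18/31]
  22 → cabin 7 (new)  [load 22/31]
7 cabins opened.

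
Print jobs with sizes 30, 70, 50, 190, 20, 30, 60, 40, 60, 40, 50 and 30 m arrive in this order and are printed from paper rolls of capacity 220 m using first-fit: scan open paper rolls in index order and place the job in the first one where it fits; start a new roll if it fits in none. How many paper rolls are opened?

4

  30 → roll 1 (new)  [load 30/220]
  70 → roll 1  [load 100/220]
  50 → roll 1  [load 150/220]
  190 → roll 2 (new)  [load 190/220]
  20 → roll 1  [load 170/220]
  30 → roll 1  [load 200/220]
  60 → roll 3 (new)  [load 60/220]
  40 → roll 3  [load 100/220]
  60 → roll 3  [load 160/220]
  40 → roll 3  [load 200/220]
  50 → roll 4 (new)  [load 50/220]
  30 → roll 2  [load 220/220]
4 paper rolls opened.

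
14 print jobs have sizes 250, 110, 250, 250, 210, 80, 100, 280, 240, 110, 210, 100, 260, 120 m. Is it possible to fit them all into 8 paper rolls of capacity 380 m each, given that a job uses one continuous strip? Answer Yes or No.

A valid assignment using 8 paper rolls:
  roll 1: 280 + 100 = 380
  roll 2: 260 + 120 = 380
  roll 3: 250 + 110 = 360
  roll 4: 250 + 110 = 360
  roll 5: 250 + 100 = 350
  roll 6: 240 + 80 = 320
  roll 7: 210 = 210
  roll 8: 210 = 210
Every load is within 380 m, so 8 paper rolls suffice.

Yes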